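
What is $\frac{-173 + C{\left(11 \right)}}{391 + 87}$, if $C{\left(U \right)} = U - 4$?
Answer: $- \frac{83}{239} \approx -0.34728$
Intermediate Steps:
$C{\left(U \right)} = -4 + U$
$\frac{-173 + C{\left(11 \right)}}{391 + 87} = \frac{-173 + \left(-4 + 11\right)}{391 + 87} = \frac{-173 + 7}{478} = \left(-166\right) \frac{1}{478} = - \frac{83}{239}$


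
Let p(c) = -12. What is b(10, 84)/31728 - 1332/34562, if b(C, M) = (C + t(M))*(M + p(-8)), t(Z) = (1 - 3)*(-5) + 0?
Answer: 78204/11422741 ≈ 0.0068463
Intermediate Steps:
t(Z) = 10 (t(Z) = -2*(-5) + 0 = 10 + 0 = 10)
b(C, M) = (-12 + M)*(10 + C) (b(C, M) = (C + 10)*(M - 12) = (10 + C)*(-12 + M) = (-12 + M)*(10 + C))
b(10, 84)/31728 - 1332/34562 = (-120 - 12*10 + 10*84 + 10*84)/31728 - 1332/34562 = (-120 - 120 + 840 + 840)*(1/31728) - 1332*1/34562 = 1440*(1/31728) - 666/17281 = 30/661 - 666/17281 = 78204/11422741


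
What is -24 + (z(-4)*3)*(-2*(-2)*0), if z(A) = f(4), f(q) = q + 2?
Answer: -24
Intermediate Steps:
f(q) = 2 + q
z(A) = 6 (z(A) = 2 + 4 = 6)
-24 + (z(-4)*3)*(-2*(-2)*0) = -24 + (6*3)*(-2*(-2)*0) = -24 + 18*(4*0) = -24 + 18*0 = -24 + 0 = -24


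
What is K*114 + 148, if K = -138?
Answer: -15584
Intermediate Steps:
K*114 + 148 = -138*114 + 148 = -15732 + 148 = -15584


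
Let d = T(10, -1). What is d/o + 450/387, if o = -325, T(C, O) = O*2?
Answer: 16336/13975 ≈ 1.1689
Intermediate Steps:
T(C, O) = 2*O
d = -2 (d = 2*(-1) = -2)
d/o + 450/387 = -2/(-325) + 450/387 = -2*(-1/325) + 450*(1/387) = 2/325 + 50/43 = 16336/13975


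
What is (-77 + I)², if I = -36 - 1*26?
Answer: 19321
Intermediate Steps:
I = -62 (I = -36 - 26 = -62)
(-77 + I)² = (-77 - 62)² = (-139)² = 19321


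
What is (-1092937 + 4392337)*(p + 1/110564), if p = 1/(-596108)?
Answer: 100125242100/4119255307 ≈ 24.307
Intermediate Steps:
p = -1/596108 ≈ -1.6775e-6
(-1092937 + 4392337)*(p + 1/110564) = (-1092937 + 4392337)*(-1/596108 + 1/110564) = 3299400*(-1/596108 + 1/110564) = 3299400*(60693/8238510614) = 100125242100/4119255307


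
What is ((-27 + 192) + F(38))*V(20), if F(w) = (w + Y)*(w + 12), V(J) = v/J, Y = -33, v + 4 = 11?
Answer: 581/4 ≈ 145.25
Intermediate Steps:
v = 7 (v = -4 + 11 = 7)
V(J) = 7/J
F(w) = (-33 + w)*(12 + w) (F(w) = (w - 33)*(w + 12) = (-33 + w)*(12 + w))
((-27 + 192) + F(38))*V(20) = ((-27 + 192) + (-396 + 38² - 21*38))*(7/20) = (165 + (-396 + 1444 - 798))*(7*(1/20)) = (165 + 250)*(7/20) = 415*(7/20) = 581/4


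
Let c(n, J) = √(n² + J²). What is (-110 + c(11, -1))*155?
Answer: -17050 + 155*√122 ≈ -15338.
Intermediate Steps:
c(n, J) = √(J² + n²)
(-110 + c(11, -1))*155 = (-110 + √((-1)² + 11²))*155 = (-110 + √(1 + 121))*155 = (-110 + √122)*155 = -17050 + 155*√122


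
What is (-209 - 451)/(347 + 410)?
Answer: -660/757 ≈ -0.87186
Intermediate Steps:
(-209 - 451)/(347 + 410) = -660/757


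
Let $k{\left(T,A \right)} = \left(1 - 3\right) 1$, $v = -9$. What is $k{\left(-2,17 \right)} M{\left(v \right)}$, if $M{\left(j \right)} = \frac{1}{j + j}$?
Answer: $\frac{1}{9} \approx 0.11111$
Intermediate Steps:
$k{\left(T,A \right)} = -2$ ($k{\left(T,A \right)} = \left(-2\right) 1 = -2$)
$M{\left(j \right)} = \frac{1}{2 j}$
$k{\left(-2,17 \right)} M{\left(v \right)} = - 2 \frac{1}{2 \left(-9\right)} = - 2 \cdot \frac{1}{2} \left(- \frac{1}{9}\right) = \left(-2\right) \left(- \frac{1}{18}\right) = \frac{1}{9}$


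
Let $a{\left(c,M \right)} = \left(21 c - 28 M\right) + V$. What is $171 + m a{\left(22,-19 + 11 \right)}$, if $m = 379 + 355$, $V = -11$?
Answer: $495621$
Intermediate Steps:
$a{\left(c,M \right)} = -11 - 28 M + 21 c$ ($a{\left(c,M \right)} = \left(21 c - 28 M\right) - 11 = \left(- 28 M + 21 c\right) - 11 = -11 - 28 M + 21 c$)
$m = 734$
$171 + m a{\left(22,-19 + 11 \right)} = 171 + 734 \left(-11 - 28 \left(-19 + 11\right) + 21 \cdot 22\right) = 171 + 734 \left(-11 - -224 + 462\right) = 171 + 734 \left(-11 + 224 + 462\right) = 171 + 734 \cdot 675 = 171 + 495450 = 495621$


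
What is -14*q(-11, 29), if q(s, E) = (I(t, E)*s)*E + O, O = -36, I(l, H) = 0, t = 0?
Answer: 504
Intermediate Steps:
q(s, E) = -36 (q(s, E) = (0*s)*E - 36 = 0*E - 36 = 0 - 36 = -36)
-14*q(-11, 29) = -14*(-36) = 504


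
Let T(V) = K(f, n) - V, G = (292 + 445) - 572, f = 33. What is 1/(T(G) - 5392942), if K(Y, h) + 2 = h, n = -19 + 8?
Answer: -1/5393120 ≈ -1.8542e-7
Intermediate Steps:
G = 165 (G = 737 - 572 = 165)
n = -11
K(Y, h) = -2 + h
T(V) = -13 - V (T(V) = (-2 - 11) - V = -13 - V)
1/(T(G) - 5392942) = 1/((-13 - 1*165) - 5392942) = 1/((-13 - 165) - 5392942) = 1/(-178 - 5392942) = 1/(-5393120) = -1/5393120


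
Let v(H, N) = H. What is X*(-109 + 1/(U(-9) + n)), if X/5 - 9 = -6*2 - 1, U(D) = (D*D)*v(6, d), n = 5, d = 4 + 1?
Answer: 1070360/491 ≈ 2180.0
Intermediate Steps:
d = 5
U(D) = 6*D**2 (U(D) = (D*D)*6 = D**2*6 = 6*D**2)
X = -20 (X = 45 + 5*(-6*2 - 1) = 45 + 5*(-12 - 1) = 45 + 5*(-13) = 45 - 65 = -20)
X*(-109 + 1/(U(-9) + n)) = -20*(-109 + 1/(6*(-9)**2 + 5)) = -20*(-109 + 1/(6*81 + 5)) = -20*(-109 + 1/(486 + 5)) = -20*(-109 + 1/491) = -20*(-53518/491) = 1070360/491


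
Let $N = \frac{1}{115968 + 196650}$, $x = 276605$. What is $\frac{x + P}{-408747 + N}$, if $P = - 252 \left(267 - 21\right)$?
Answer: $- \frac{9584555262}{18254524235} \approx -0.52505$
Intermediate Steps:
$N = \frac{1}{312618} \approx 3.1988 \cdot 10^{-6}$
$P = -61992$ ($P = \left(-252\right) 246 = -61992$)
$\frac{x + P}{-408747 + N} = \frac{276605 - 61992}{-408747 + \frac{1}{312618}} = \frac{214613}{- \frac{127781669645}{312618}} = 214613 \left(- \frac{312618}{127781669645}\right) = - \frac{9584555262}{18254524235}$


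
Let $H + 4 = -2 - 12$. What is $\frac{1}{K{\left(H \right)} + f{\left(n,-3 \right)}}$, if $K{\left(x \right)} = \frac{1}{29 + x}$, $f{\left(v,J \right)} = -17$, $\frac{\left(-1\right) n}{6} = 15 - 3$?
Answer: $- \frac{11}{186} \approx -0.05914$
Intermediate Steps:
$n = -72$ ($n = - 6 \left(15 - 3\right) = \left(-6\right) 12 = -72$)
$H = -18$ ($H = -4 - 14 = -18$)
$\frac{1}{K{\left(H \right)} + f{\left(n,-3 \right)}} = \frac{1}{\frac{1}{29 - 18} - 17} = \frac{1}{\frac{1}{11} - 17} = \frac{1}{- \frac{186}{11}} = - \frac{11}{186}$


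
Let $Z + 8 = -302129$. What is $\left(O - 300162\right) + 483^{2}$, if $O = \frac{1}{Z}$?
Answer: $- \frac{20204807602}{302137} \approx -66873.0$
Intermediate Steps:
$Z = -302137$ ($Z = -8 - 302129 = -302137$)
$O = - \frac{1}{302137}$ ($O = \frac{1}{-302137} = - \frac{1}{302137} \approx -3.3098 \cdot 10^{-6}$)
$\left(O - 300162\right) + 483^{2} = \left(- \frac{1}{302137} - 300162\right) + 483^{2} = - \frac{90690046195}{302137} + 233289 = - \frac{20204807602}{302137}$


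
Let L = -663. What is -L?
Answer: 663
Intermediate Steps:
-L = -1*(-663) = 663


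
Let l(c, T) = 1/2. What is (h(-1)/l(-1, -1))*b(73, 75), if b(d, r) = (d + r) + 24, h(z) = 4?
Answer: 1376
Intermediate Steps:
l(c, T) = ½
b(d, r) = 24 + d + r
(h(-1)/l(-1, -1))*b(73, 75) = (4/(½))*(24 + 73 + 75) = (4*2)*172 = 8*172 = 1376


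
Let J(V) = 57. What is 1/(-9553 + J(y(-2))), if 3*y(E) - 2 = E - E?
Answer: -1/9496 ≈ -0.00010531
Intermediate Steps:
y(E) = ⅔ (y(E) = ⅔ + (E - E)/3 = ⅔ + (⅓)*0 = ⅔ + 0 = ⅔)
1/(-9553 + J(y(-2))) = 1/(-9553 + 57) = 1/(-9496) = -1/9496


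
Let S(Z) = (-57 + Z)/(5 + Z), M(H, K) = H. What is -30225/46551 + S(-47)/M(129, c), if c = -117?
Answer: -26486291/42035553 ≈ -0.63009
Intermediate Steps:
S(Z) = (-57 + Z)/(5 + Z)
-30225/46551 + S(-47)/M(129, c) = -30225/46551 + ((-57 - 47)/(5 - 47))/129 = -30225*1/46551 + (-104/(-42))*(1/129) = -10075/15517 - 1/42*(-104)*(1/129) = -10075/15517 + (52/21)*(1/129) = -10075/15517 + 52/2709 = -26486291/42035553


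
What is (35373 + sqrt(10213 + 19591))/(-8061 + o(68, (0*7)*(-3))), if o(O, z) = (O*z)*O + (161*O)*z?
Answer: -11791/2687 - 2*sqrt(7451)/8061 ≈ -4.4096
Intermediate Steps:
o(O, z) = z*O**2 + 161*O*z
(35373 + sqrt(10213 + 19591))/(-8061 + o(68, (0*7)*(-3))) = (35373 + sqrt(10213 + 19591))/(-8061 + 68*((0*7)*(-3))*(161 + 68)) = (35373 + sqrt(29804))/(-8061 + 68*(0*(-3))*229) = (35373 + 2*sqrt(7451))/(-8061 + 68*0*229) = (35373 + 2*sqrt(7451))/(-8061 + 0) = (35373 + 2*sqrt(7451))/(-8061) = (35373 + 2*sqrt(7451))*(-1/8061) = -11791/2687 - 2*sqrt(7451)/8061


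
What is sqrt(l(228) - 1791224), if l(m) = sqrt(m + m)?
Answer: sqrt(-1791224 + 2*sqrt(114)) ≈ 1338.4*I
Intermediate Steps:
l(m) = sqrt(2)*sqrt(m) (l(m) = sqrt(2*m) = sqrt(2)*sqrt(m))
sqrt(l(228) - 1791224) = sqrt(sqrt(2)*sqrt(228) - 1791224) = sqrt(sqrt(2)*(2*sqrt(57)) - 1791224) = sqrt(2*sqrt(114) - 1791224) = sqrt(-1791224 + 2*sqrt(114))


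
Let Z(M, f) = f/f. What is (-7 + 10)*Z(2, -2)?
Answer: 3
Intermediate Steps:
Z(M, f) = 1
(-7 + 10)*Z(2, -2) = (-7 + 10)*1 = 3*1 = 3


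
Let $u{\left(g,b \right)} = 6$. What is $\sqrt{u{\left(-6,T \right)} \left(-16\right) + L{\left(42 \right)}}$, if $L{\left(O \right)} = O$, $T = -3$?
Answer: $3 i \sqrt{6} \approx 7.3485 i$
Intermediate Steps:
$\sqrt{u{\left(-6,T \right)} \left(-16\right) + L{\left(42 \right)}} = \sqrt{6 \left(-16\right) + 42} = \sqrt{-96 + 42} = \sqrt{-54} = 3 i \sqrt{6}$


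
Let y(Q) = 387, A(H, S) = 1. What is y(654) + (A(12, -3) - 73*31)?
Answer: -1875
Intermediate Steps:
y(654) + (A(12, -3) - 73*31) = 387 + (1 - 73*31) = 387 + (1 - 2263) = 387 - 2262 = -1875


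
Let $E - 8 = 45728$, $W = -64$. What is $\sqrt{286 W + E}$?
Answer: $6 \sqrt{762} \approx 165.63$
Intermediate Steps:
$E = 45736$ ($E = 8 + 45728 = 45736$)
$\sqrt{286 W + E} = \sqrt{286 \left(-64\right) + 45736} = \sqrt{-18304 + 45736} = \sqrt{27432} = 6 \sqrt{762}$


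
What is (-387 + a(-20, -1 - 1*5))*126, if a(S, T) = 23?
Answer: -45864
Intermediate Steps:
(-387 + a(-20, -1 - 1*5))*126 = (-387 + 23)*126 = -364*126 = -45864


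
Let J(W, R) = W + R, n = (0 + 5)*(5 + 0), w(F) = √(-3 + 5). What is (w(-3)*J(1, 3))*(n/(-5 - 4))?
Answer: -100*√2/9 ≈ -15.713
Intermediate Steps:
w(F) = √2
n = 25 (n = 5*5 = 25)
J(W, R) = R + W
(w(-3)*J(1, 3))*(n/(-5 - 4)) = (√2*(3 + 1))*(25/(-5 - 4)) = (√2*4)*(25/(-9)) = (4*√2)*(-⅑*25) = (4*√2)*(-25/9) = -100*√2/9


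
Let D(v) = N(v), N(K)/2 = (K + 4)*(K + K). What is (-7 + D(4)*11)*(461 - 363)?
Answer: 137298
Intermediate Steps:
N(K) = 4*K*(4 + K) (N(K) = 2*((K + 4)*(K + K)) = 2*((4 + K)*(2*K)) = 2*(2*K*(4 + K)) = 4*K*(4 + K))
D(v) = 4*v*(4 + v)
(-7 + D(4)*11)*(461 - 363) = (-7 + (4*4*(4 + 4))*11)*(461 - 363) = (-7 + (4*4*8)*11)*98 = (-7 + 128*11)*98 = (-7 + 1408)*98 = 1401*98 = 137298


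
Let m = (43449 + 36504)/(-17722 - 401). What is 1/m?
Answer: -6041/26651 ≈ -0.22667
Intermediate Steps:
m = -26651/6041 (m = 79953/(-18123) = 79953*(-1/18123) = -26651/6041 ≈ -4.4117)
1/m = 1/(-26651/6041) = -6041/26651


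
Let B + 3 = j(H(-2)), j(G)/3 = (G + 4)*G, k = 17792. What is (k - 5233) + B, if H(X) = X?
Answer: 12544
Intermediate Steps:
j(G) = 3*G*(4 + G) (j(G) = 3*((G + 4)*G) = 3*((4 + G)*G) = 3*(G*(4 + G)) = 3*G*(4 + G))
B = -15 (B = -3 + 3*(-2)*(4 - 2) = -3 + 3*(-2)*2 = -3 - 12 = -15)
(k - 5233) + B = (17792 - 5233) - 15 = 12559 - 15 = 12544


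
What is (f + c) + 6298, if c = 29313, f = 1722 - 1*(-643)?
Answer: 37976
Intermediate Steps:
f = 2365 (f = 1722 + 643 = 2365)
(f + c) + 6298 = (2365 + 29313) + 6298 = 31678 + 6298 = 37976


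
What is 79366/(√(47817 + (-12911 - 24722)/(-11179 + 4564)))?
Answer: 833343*√296575395/39543386 ≈ 362.93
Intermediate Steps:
79366/(√(47817 + (-12911 - 24722)/(-11179 + 4564))) = 79366/(√(47817 - 37633/(-6615))) = 79366/(√(47817 - 37633*(-1/6615))) = 79366/(√(47817 + 37633/6615)) = 79366/(√(316347088/6615)) = 79366/((4*√296575395/315)) = 79366*(21*√296575395/79086772) = 833343*√296575395/39543386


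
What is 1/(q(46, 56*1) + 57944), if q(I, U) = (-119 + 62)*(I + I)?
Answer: 1/52700 ≈ 1.8975e-5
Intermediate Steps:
q(I, U) = -114*I
1/(q(46, 56*1) + 57944) = 1/(-114*46 + 57944) = 1/(-5244 + 57944) = 1/52700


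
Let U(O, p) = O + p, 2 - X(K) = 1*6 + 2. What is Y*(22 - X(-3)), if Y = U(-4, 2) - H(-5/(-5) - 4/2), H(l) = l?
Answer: -28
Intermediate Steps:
X(K) = -6 (X(K) = 2 - (1*6 + 2) = 2 - (6 + 2) = 2 - 1*8 = 2 - 8 = -6)
Y = -1 (Y = (-4 + 2) - (-5/(-5) - 4/2) = -2 - (-5*(-⅕) - 4*½) = -2 - (1 - 2) = -2 - 1*(-1) = -2 + 1 = -1)
Y*(22 - X(-3)) = -(22 - 1*(-6)) = -(22 + 6) = -1*28 = -28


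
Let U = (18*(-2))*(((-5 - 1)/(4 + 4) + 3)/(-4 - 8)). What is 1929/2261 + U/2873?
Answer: 1307595/1528436 ≈ 0.85551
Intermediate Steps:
U = 27/4 (U = -36*(-6/8 + 3)/(-12) = -36*(-6*1/8 + 3)*(-1)/12 = -36*(-3/4 + 3)*(-1)/12 = -81*(-1)/12 = -36*(-3/16) = 27/4 ≈ 6.7500)
1929/2261 + U/2873 = 1929/2261 + (27/4)/2873 = 1929*(1/2261) + (27/4)*(1/2873) = 1929/2261 + 27/11492 = 1307595/1528436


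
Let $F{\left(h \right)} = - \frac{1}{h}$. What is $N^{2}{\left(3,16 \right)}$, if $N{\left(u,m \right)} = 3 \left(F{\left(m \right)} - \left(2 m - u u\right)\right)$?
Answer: $\frac{1225449}{256} \approx 4786.9$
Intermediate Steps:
$N{\left(u,m \right)} = - 6 m - \frac{3}{m} + 3 u^{2}$ ($N{\left(u,m \right)} = 3 \left(- \frac{1}{m} - \left(2 m - u u\right)\right) = 3 \left(- \frac{1}{m} - \left(- u^{2} + 2 m\right)\right) = 3 \left(u^{2} - \frac{1}{m} - 2 m\right) = - 6 m - \frac{3}{m} + 3 u^{2}$)
$N^{2}{\left(3,16 \right)} = \left(\left(-6\right) 16 - \frac{3}{16} + 3 \cdot 3^{2}\right)^{2} = \left(-96 - \frac{3}{16} + 3 \cdot 9\right)^{2} = \left(-96 - \frac{3}{16} + 27\right)^{2} = \left(- \frac{1107}{16}\right)^{2} = \frac{1225449}{256}$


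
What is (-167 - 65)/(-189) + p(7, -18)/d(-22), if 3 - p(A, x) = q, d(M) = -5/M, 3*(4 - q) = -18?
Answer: -27946/945 ≈ -29.572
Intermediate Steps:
q = 10 (q = 4 - ⅓*(-18) = 4 + 6 = 10)
p(A, x) = -7 (p(A, x) = 3 - 1*10 = 3 - 10 = -7)
(-167 - 65)/(-189) + p(7, -18)/d(-22) = (-167 - 65)/(-189) - 7/((-5/(-22))) = -232*(-1/189) - 7/((-5*(-1/22))) = 232/189 - 7/5/22 = 232/189 - 7*22/5 = 232/189 - 154/5 = -27946/945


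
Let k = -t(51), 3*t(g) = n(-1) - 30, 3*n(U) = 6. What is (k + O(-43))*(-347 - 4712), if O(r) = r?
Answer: 510959/3 ≈ 1.7032e+5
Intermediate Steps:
n(U) = 2 (n(U) = (⅓)*6 = 2)
t(g) = -28/3 (t(g) = (2 - 30)/3 = (⅓)*(-28) = -28/3)
k = 28/3 (k = -1*(-28/3) = 28/3 ≈ 9.3333)
(k + O(-43))*(-347 - 4712) = (28/3 - 43)*(-347 - 4712) = -101/3*(-5059) = 510959/3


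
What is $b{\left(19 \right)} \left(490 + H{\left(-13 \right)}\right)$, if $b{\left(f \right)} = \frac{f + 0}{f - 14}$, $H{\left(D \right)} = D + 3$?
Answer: $1824$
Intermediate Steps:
$H{\left(D \right)} = 3 + D$
$b{\left(f \right)} = \frac{f}{-14 + f}$
$b{\left(19 \right)} \left(490 + H{\left(-13 \right)}\right) = \frac{19}{-14 + 19} \left(490 + \left(3 - 13\right)\right) = \frac{19}{5} \left(490 - 10\right) = 19 \cdot \frac{1}{5} \cdot 480 = \frac{19}{5} \cdot 480 = 1824$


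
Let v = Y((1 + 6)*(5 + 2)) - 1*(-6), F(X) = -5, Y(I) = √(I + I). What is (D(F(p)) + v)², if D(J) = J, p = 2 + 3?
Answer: 99 + 14*√2 ≈ 118.80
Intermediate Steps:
p = 5
Y(I) = √2*√I (Y(I) = √(2*I) = √2*√I)
v = 6 + 7*√2 (v = √2*√((1 + 6)*(5 + 2)) - 1*(-6) = √2*√(7*7) + 6 = √2*√49 + 6 = √2*7 + 6 = 7*√2 + 6 = 6 + 7*√2 ≈ 15.899)
(D(F(p)) + v)² = (-5 + (6 + 7*√2))² = (1 + 7*√2)²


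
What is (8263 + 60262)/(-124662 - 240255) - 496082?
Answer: -181028823719/364917 ≈ -4.9608e+5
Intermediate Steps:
(8263 + 60262)/(-124662 - 240255) - 496082 = 68525/(-364917) - 496082 = 68525*(-1/364917) - 496082 = -68525/364917 - 496082 = -181028823719/364917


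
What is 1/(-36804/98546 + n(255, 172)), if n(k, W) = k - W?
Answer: 49273/4071257 ≈ 0.012103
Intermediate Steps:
1/(-36804/98546 + n(255, 172)) = 1/(-36804/98546 + (255 - 1*172)) = 1/(-36804*1/98546 + (255 - 172)) = 1/(-18402/49273 + 83) = 1/(4071257/49273) = 49273/4071257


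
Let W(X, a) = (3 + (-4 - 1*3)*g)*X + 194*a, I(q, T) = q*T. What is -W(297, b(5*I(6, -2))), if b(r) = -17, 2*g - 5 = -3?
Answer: 4486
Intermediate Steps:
g = 1 (g = 5/2 + (1/2)*(-3) = 5/2 - 3/2 = 1)
I(q, T) = T*q
W(X, a) = -4*X + 194*a (W(X, a) = (3 + (-4 - 1*3)*1)*X + 194*a = (3 + (-4 - 3)*1)*X + 194*a = (3 - 7*1)*X + 194*a = (3 - 7)*X + 194*a = -4*X + 194*a)
-W(297, b(5*I(6, -2))) = -(-4*297 + 194*(-17)) = -(-1188 - 3298) = -1*(-4486) = 4486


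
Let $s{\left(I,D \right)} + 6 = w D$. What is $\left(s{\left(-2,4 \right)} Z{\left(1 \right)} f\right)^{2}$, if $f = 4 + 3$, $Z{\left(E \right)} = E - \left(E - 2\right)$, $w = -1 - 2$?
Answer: $63504$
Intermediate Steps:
$w = -3$ ($w = -1 - 2 = -3$)
$s{\left(I,D \right)} = -6 - 3 D$
$Z{\left(E \right)} = 2$ ($Z{\left(E \right)} = E - \left(-2 + E\right) = 2$)
$f = 7$
$\left(s{\left(-2,4 \right)} Z{\left(1 \right)} f\right)^{2} = \left(\left(-6 - 12\right) 2 \cdot 7\right)^{2} = \left(\left(-18\right) 2 \cdot 7\right)^{2} = \left(\left(-36\right) 7\right)^{2} = \left(-252\right)^{2} = 63504$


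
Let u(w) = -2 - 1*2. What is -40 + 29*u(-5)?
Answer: -156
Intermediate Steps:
u(w) = -4 (u(w) = -2 - 2 = -4)
-40 + 29*u(-5) = -40 + 29*(-4) = -40 - 116 = -156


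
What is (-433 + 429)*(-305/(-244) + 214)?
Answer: -861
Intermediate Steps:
(-433 + 429)*(-305/(-244) + 214) = -4*(-305*(-1/244) + 214) = -4*(5/4 + 214) = -4*861/4 = -861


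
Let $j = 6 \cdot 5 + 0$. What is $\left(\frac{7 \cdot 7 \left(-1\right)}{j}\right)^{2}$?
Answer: $\frac{2401}{900} \approx 2.6678$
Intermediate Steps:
$j = 30$ ($j = 30 + 0 = 30$)
$\left(\frac{7 \cdot 7 \left(-1\right)}{j}\right)^{2} = \left(\frac{7 \cdot 7 \left(-1\right)}{30}\right)^{2} = \left(49 \left(-1\right) \frac{1}{30}\right)^{2} = \left(\left(-49\right) \frac{1}{30}\right)^{2} = \left(- \frac{49}{30}\right)^{2} = \frac{2401}{900}$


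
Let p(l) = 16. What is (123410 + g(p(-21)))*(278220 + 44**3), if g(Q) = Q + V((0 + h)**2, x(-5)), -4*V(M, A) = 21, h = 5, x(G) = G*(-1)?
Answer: 44851594233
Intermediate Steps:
x(G) = -G
V(M, A) = -21/4 (V(M, A) = -1/4*21 = -21/4)
g(Q) = -21/4 + Q (g(Q) = Q - 21/4 = -21/4 + Q)
(123410 + g(p(-21)))*(278220 + 44**3) = (123410 + (-21/4 + 16))*(278220 + 44**3) = (123410 + 43/4)*(278220 + 85184) = (493683/4)*363404 = 44851594233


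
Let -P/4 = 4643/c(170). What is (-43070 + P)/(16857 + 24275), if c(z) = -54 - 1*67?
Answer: -2596449/2488486 ≈ -1.0434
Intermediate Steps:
c(z) = -121 (c(z) = -54 - 67 = -121)
P = 18572/121 (P = -18572/(-121) = -18572*(-1)/121 = -4*(-4643/121) = 18572/121 ≈ 153.49)
(-43070 + P)/(16857 + 24275) = (-43070 + 18572/121)/(16857 + 24275) = -5192898/121/41132 = -5192898/121*1/41132 = -2596449/2488486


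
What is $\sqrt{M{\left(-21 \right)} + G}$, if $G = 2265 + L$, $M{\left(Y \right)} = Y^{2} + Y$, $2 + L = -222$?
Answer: $\sqrt{2461} \approx 49.608$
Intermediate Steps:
$L = -224$ ($L = -2 - 222 = -224$)
$M{\left(Y \right)} = Y + Y^{2}$
$G = 2041$ ($G = 2265 - 224 = 2041$)
$\sqrt{M{\left(-21 \right)} + G} = \sqrt{- 21 \left(1 - 21\right) + 2041} = \sqrt{\left(-21\right) \left(-20\right) + 2041} = \sqrt{420 + 2041} = \sqrt{2461}$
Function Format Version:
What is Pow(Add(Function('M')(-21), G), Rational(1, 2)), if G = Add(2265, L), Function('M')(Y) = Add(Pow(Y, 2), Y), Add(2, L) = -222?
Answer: Pow(2461, Rational(1, 2)) ≈ 49.608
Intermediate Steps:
L = -224 (L = Add(-2, -222) = -224)
Function('M')(Y) = Add(Y, Pow(Y, 2))
G = 2041 (G = Add(2265, -224) = 2041)
Pow(Add(Function('M')(-21), G), Rational(1, 2)) = Pow(Add(Mul(-21, Add(1, -21)), 2041), Rational(1, 2)) = Pow(Add(Mul(-21, -20), 2041), Rational(1, 2)) = Pow(Add(420, 2041), Rational(1, 2)) = Pow(2461, Rational(1, 2))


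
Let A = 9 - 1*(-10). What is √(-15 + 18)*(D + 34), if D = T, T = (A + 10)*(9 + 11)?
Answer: 614*√3 ≈ 1063.5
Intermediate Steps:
A = 19 (A = 9 + 10 = 19)
T = 580 (T = (19 + 10)*(9 + 11) = 29*20 = 580)
D = 580
√(-15 + 18)*(D + 34) = √(-15 + 18)*(580 + 34) = √3*614 = 614*√3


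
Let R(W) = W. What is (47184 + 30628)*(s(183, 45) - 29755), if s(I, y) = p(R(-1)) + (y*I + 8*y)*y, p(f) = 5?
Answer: 27780829300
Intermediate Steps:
s(I, y) = 5 + y*(8*y + I*y) (s(I, y) = 5 + (y*I + 8*y)*y = 5 + (I*y + 8*y)*y = 5 + (8*y + I*y)*y = 5 + y*(8*y + I*y))
(47184 + 30628)*(s(183, 45) - 29755) = (47184 + 30628)*((5 + 8*45² + 183*45²) - 29755) = 77812*((5 + 8*2025 + 183*2025) - 29755) = 77812*((5 + 16200 + 370575) - 29755) = 77812*(386780 - 29755) = 77812*357025 = 27780829300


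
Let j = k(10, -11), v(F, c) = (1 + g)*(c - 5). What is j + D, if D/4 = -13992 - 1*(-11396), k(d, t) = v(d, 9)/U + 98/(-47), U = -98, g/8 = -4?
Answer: -23916240/2303 ≈ -10385.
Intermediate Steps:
g = -32 (g = 8*(-4) = -32)
v(F, c) = 155 - 31*c (v(F, c) = (1 - 32)*(c - 5) = -31*(-5 + c) = 155 - 31*c)
k(d, t) = -1888/2303 (k(d, t) = (155 - 31*9)/(-98) + 98/(-47) = (155 - 279)*(-1/98) + 98*(-1/47) = -124*(-1/98) - 98/47 = 62/49 - 98/47 = -1888/2303)
j = -1888/2303 ≈ -0.81980
D = -10384 (D = 4*(-13992 - 1*(-11396)) = 4*(-13992 + 11396) = 4*(-2596) = -10384)
j + D = -1888/2303 - 10384 = -23916240/2303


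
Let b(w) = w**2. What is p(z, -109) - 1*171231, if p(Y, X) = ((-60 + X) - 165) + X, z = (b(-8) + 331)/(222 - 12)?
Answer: -171674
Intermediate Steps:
z = 79/42 (z = ((-8)**2 + 331)/(222 - 12) = (64 + 331)/210 = 395*(1/210) = 79/42 ≈ 1.8810)
p(Y, X) = -225 + 2*X (p(Y, X) = (-225 + X) + X = -225 + 2*X)
p(z, -109) - 1*171231 = (-225 + 2*(-109)) - 1*171231 = (-225 - 218) - 171231 = -443 - 171231 = -171674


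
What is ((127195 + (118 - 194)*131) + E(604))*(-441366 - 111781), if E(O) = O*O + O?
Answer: -266981377873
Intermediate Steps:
E(O) = O + O² (E(O) = O² + O = O + O²)
((127195 + (118 - 194)*131) + E(604))*(-441366 - 111781) = ((127195 + (118 - 194)*131) + 604*(1 + 604))*(-441366 - 111781) = ((127195 - 76*131) + 604*605)*(-553147) = ((127195 - 9956) + 365420)*(-553147) = (117239 + 365420)*(-553147) = 482659*(-553147) = -266981377873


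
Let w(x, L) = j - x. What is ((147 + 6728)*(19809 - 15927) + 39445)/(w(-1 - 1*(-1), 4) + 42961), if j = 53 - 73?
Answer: 26728195/42941 ≈ 622.44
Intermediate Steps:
j = -20
w(x, L) = -20 - x
((147 + 6728)*(19809 - 15927) + 39445)/(w(-1 - 1*(-1), 4) + 42961) = ((147 + 6728)*(19809 - 15927) + 39445)/((-20 - (-1 - 1*(-1))) + 42961) = (6875*3882 + 39445)/((-20 - (-1 + 1)) + 42961) = (26688750 + 39445)/((-20 - 1*0) + 42961) = 26728195/((-20 + 0) + 42961) = 26728195/(-20 + 42961) = 26728195/42941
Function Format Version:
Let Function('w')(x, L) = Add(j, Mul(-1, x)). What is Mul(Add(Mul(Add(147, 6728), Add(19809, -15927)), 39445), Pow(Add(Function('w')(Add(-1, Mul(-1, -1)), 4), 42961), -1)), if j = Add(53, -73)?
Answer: Rational(26728195, 42941) ≈ 622.44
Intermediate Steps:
j = -20
Function('w')(x, L) = Add(-20, Mul(-1, x))
Mul(Add(Mul(Add(147, 6728), Add(19809, -15927)), 39445), Pow(Add(Function('w')(Add(-1, Mul(-1, -1)), 4), 42961), -1)) = Mul(Add(Mul(Add(147, 6728), Add(19809, -15927)), 39445), Pow(Add(Add(-20, Mul(-1, Add(-1, Mul(-1, -1)))), 42961), -1)) = Mul(Add(Mul(6875, 3882), 39445), Pow(Add(Add(-20, Mul(-1, Add(-1, 1))), 42961), -1)) = Mul(Add(26688750, 39445), Pow(Add(Add(-20, Mul(-1, 0)), 42961), -1)) = Mul(26728195, Pow(Add(Add(-20, 0), 42961), -1)) = Mul(26728195, Pow(Add(-20, 42961), -1)) = Mul(26728195, Pow(42941, -1)) = Mul(26728195, Rational(1, 42941)) = Rational(26728195, 42941)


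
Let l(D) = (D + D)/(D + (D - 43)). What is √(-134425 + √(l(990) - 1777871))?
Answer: √(-504358432825 + 1937*I*√6670513042739)/1937 ≈ 1.8183 + 366.64*I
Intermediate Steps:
l(D) = 2*D/(-43 + 2*D) (l(D) = (2*D)/(D + (-43 + D)) = (2*D)/(-43 + 2*D) = 2*D/(-43 + 2*D))
√(-134425 + √(l(990) - 1777871)) = √(-134425 + √(2*990/(-43 + 2*990) - 1777871)) = √(-134425 + √(2*990/(-43 + 1980) - 1777871)) = √(-134425 + √(2*990/1937 - 1777871)) = √(-134425 + √(2*990*(1/1937) - 1777871)) = √(-134425 + √(1980/1937 - 1777871)) = √(-134425 + √(-3443734147/1937)) = √(-134425 + I*√6670513042739/1937)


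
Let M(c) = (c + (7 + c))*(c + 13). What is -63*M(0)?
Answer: -5733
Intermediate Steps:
M(c) = (7 + 2*c)*(13 + c)
-63*M(0) = -63*(91 + 2*0² + 33*0) = -63*(91 + 2*0 + 0) = -63*(91 + 0 + 0) = -63*91 = -5733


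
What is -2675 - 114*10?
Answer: -3815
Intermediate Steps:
-2675 - 114*10 = -2675 - 1140 = -3815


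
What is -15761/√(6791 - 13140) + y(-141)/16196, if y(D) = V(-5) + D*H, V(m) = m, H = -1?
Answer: 34/4049 + 15761*I*√6349/6349 ≈ 0.0083971 + 197.8*I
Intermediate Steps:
y(D) = -5 - D (y(D) = -5 + D*(-1) = -5 - D)
-15761/√(6791 - 13140) + y(-141)/16196 = -15761/√(6791 - 13140) + (-5 - 1*(-141))/16196 = -15761*(-I*√6349/6349) + (-5 + 141)*(1/16196) = -15761*(-I*√6349/6349) + 136*(1/16196) = -(-15761)*I*√6349/6349 + 34/4049 = 15761*I*√6349/6349 + 34/4049 = 34/4049 + 15761*I*√6349/6349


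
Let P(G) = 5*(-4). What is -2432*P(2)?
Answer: 48640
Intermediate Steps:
P(G) = -20
-2432*P(2) = -2432*(-20) = 48640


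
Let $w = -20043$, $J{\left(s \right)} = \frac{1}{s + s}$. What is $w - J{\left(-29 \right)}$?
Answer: $- \frac{1162493}{58} \approx -20043.0$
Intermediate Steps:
$J{\left(s \right)} = \frac{1}{2 s}$
$w - J{\left(-29 \right)} = -20043 - \frac{1}{2 \left(-29\right)} = -20043 - \frac{1}{2} \left(- \frac{1}{29}\right) = -20043 - - \frac{1}{58} = -20043 + \frac{1}{58} = - \frac{1162493}{58}$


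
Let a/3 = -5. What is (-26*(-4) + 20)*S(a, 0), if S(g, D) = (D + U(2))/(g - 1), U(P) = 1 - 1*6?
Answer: 155/4 ≈ 38.750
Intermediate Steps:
U(P) = -5 (U(P) = 1 - 6 = -5)
a = -15 (a = 3*(-5) = -15)
S(g, D) = (-5 + D)/(-1 + g) (S(g, D) = (D - 5)/(g - 1) = (-5 + D)/(-1 + g))
(-26*(-4) + 20)*S(a, 0) = (-26*(-4) + 20)*((-5 + 0)/(-1 - 15)) = (104 + 20)*(-5/(-16)) = 124*(-1/16*(-5)) = 124*(5/16) = 155/4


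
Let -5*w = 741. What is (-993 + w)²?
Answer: 32558436/25 ≈ 1.3023e+6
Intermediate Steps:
w = -741/5 (w = -⅕*741 = -741/5 ≈ -148.20)
(-993 + w)² = (-993 - 741/5)² = (-5706/5)² = 32558436/25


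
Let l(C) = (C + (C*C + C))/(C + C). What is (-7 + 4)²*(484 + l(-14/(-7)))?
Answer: 4374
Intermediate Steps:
l(C) = (C² + 2*C)/(2*C) (l(C) = (C + (C² + C))/((2*C)) = (C + (C + C²))*(1/(2*C)) = (C² + 2*C)*(1/(2*C)) = (C² + 2*C)/(2*C))
(-7 + 4)²*(484 + l(-14/(-7))) = (-7 + 4)²*(484 + (1 + (-14/(-7))/2)) = (-3)²*(484 + (1 + (-14*(-⅐))/2)) = 9*(484 + (1 + (½)*2)) = 9*(484 + (1 + 1)) = 9*(484 + 2) = 9*486 = 4374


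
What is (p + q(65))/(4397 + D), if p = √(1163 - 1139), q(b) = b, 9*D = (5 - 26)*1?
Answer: 195/13184 + 3*√6/6592 ≈ 0.015905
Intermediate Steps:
D = -7/3 (D = ((5 - 26)*1)/9 = (-21*1)/9 = (⅑)*(-21) = -7/3 ≈ -2.3333)
p = 2*√6 (p = √24 = 2*√6 ≈ 4.8990)
(p + q(65))/(4397 + D) = (2*√6 + 65)/(4397 - 7/3) = (65 + 2*√6)/(13184/3) = (65 + 2*√6)*(3/13184) = 195/13184 + 3*√6/6592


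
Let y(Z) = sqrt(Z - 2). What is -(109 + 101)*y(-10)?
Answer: -420*I*sqrt(3) ≈ -727.46*I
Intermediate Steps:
y(Z) = sqrt(-2 + Z)
-(109 + 101)*y(-10) = -(109 + 101)*sqrt(-2 - 10) = -210*sqrt(-12) = -210*2*I*sqrt(3) = -420*I*sqrt(3)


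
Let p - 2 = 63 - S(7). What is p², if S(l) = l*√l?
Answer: 4568 - 910*√7 ≈ 2160.4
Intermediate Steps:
S(l) = l^(3/2)
p = 65 - 7*√7 (p = 2 + (63 - 7^(3/2)) = 2 + (63 - 7*√7) = 65 - 7*√7 ≈ 46.480)
p² = (65 - 7*√7)²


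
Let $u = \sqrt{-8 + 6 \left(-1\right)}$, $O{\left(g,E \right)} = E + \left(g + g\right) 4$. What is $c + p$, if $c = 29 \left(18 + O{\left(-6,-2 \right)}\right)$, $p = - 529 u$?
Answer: $-928 - 529 i \sqrt{14} \approx -928.0 - 1979.3 i$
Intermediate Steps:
$O{\left(g,E \right)} = E + 8 g$ ($O{\left(g,E \right)} = E + 2 g 4 = E + 8 g$)
$u = i \sqrt{14}$ ($u = \sqrt{-8 - 6} = \sqrt{-14} = i \sqrt{14} \approx 3.7417 i$)
$p = - 529 i \sqrt{14} \approx - 1979.3 i$
$c = -928$ ($c = 29 \left(18 + \left(-2 + 8 \left(-6\right)\right)\right) = 29 \left(18 - 50\right) = 29 \left(-32\right) = -928$)
$c + p = -928 - 529 i \sqrt{14}$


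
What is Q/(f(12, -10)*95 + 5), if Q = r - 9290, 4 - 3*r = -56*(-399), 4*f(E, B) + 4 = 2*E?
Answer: -5021/144 ≈ -34.868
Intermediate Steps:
f(E, B) = -1 + E/2 (f(E, B) = -1 + (2*E)/4 = -1 + E/2)
r = -22340/3 (r = 4/3 - (-56)*(-399)/3 = 4/3 - ⅓*22344 = 4/3 - 7448 = -22340/3 ≈ -7446.7)
Q = -50210/3 (Q = -22340/3 - 9290 = -50210/3 ≈ -16737.)
Q/(f(12, -10)*95 + 5) = -50210/(3*((-1 + (½)*12)*95 + 5)) = -50210/(3*((-1 + 6)*95 + 5)) = -50210/(3*(5*95 + 5)) = -50210/(3*(475 + 5)) = -50210/3/480 = -50210/3*1/480 = -5021/144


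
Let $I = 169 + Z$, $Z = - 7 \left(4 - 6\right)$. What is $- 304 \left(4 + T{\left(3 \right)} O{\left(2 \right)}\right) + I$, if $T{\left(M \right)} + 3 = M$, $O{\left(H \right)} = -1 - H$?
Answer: $-1033$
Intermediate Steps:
$T{\left(M \right)} = -3 + M$
$Z = 14$ ($Z = \left(-7\right) \left(-2\right) = 14$)
$I = 183$ ($I = 169 + 14 = 183$)
$- 304 \left(4 + T{\left(3 \right)} O{\left(2 \right)}\right) + I = - 304 \left(4 + \left(-3 + 3\right) \left(-1 - 2\right)\right) + 183 = - 304 \left(4 + 0 \left(-1 - 2\right)\right) + 183 = - 304 \left(4 + 0 \left(-3\right)\right) + 183 = - 304 \left(4 + 0\right) + 183 = \left(-304\right) 4 + 183 = -1216 + 183 = -1033$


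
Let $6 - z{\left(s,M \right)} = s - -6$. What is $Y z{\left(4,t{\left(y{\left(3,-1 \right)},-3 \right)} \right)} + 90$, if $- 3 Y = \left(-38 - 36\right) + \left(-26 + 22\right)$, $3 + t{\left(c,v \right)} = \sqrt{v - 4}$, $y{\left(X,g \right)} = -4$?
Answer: $-14$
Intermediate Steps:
$t{\left(c,v \right)} = -3 + \sqrt{-4 + v}$ ($t{\left(c,v \right)} = -3 + \sqrt{v - 4} = -3 + \sqrt{-4 + v}$)
$z{\left(s,M \right)} = - s$ ($z{\left(s,M \right)} = 6 - \left(s - -6\right) = 6 - \left(s + 6\right) = 6 - \left(6 + s\right) = - s$)
$Y = 26$ ($Y = - \frac{\left(-38 - 36\right) + \left(-26 + 22\right)}{3} = - \frac{-74 - 4}{3} = \left(- \frac{1}{3}\right) \left(-78\right) = 26$)
$Y z{\left(4,t{\left(y{\left(3,-1 \right)},-3 \right)} \right)} + 90 = 26 \left(\left(-1\right) 4\right) + 90 = 26 \left(-4\right) + 90 = -104 + 90 = -14$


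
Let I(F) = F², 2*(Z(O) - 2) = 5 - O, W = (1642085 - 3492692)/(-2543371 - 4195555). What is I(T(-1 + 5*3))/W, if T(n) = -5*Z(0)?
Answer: 84236575/45694 ≈ 1843.5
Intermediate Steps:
W = 1850607/6738926 (W = -1850607/(-6738926) = -1850607*(-1/6738926) = 1850607/6738926 ≈ 0.27461)
Z(O) = 9/2 - O/2 (Z(O) = 2 + (5 - O)/2 = 2 + (5/2 - O/2) = 9/2 - O/2)
T(n) = -45/2 (T(n) = -5*(9/2 - ½*0) = -5*(9/2 + 0) = -5*9/2 = -45/2)
I(T(-1 + 5*3))/W = (-45/2)²/(1850607/6738926) = (2025/4)*(6738926/1850607) = 84236575/45694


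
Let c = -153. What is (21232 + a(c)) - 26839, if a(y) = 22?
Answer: -5585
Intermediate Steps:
(21232 + a(c)) - 26839 = (21232 + 22) - 26839 = 21254 - 26839 = -5585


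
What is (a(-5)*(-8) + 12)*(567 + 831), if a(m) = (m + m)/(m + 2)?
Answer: -20504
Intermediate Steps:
a(m) = 2*m/(2 + m) (a(m) = (2*m)/(2 + m) = 2*m/(2 + m))
(a(-5)*(-8) + 12)*(567 + 831) = ((2*(-5)/(2 - 5))*(-8) + 12)*(567 + 831) = ((2*(-5)/(-3))*(-8) + 12)*1398 = ((2*(-5)*(-⅓))*(-8) + 12)*1398 = ((10/3)*(-8) + 12)*1398 = (-80/3 + 12)*1398 = -44/3*1398 = -20504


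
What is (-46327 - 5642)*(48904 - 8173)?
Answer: -2116749339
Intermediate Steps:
(-46327 - 5642)*(48904 - 8173) = -51969*40731 = -2116749339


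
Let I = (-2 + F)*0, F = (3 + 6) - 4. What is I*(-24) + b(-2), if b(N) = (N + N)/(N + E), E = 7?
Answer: -⅘ ≈ -0.80000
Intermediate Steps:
F = 5 (F = 9 - 4 = 5)
b(N) = 2*N/(7 + N) (b(N) = (N + N)/(N + 7) = (2*N)/(7 + N) = 2*N/(7 + N))
I = 0 (I = (-2 + 5)*0 = 3*0 = 0)
I*(-24) + b(-2) = 0*(-24) + 2*(-2)/(7 - 2) = 0 + 2*(-2)/5 = 0 + 2*(-2)*(⅕) = 0 - ⅘ = -⅘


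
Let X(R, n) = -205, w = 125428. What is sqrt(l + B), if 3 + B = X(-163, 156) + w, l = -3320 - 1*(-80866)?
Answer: sqrt(202766) ≈ 450.30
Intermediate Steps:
l = 77546 (l = -3320 + 80866 = 77546)
B = 125220 (B = -3 + (-205 + 125428) = -3 + 125223 = 125220)
sqrt(l + B) = sqrt(77546 + 125220) = sqrt(202766)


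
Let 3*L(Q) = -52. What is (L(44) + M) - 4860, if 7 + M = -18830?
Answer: -71143/3 ≈ -23714.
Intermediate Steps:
M = -18837 (M = -7 - 18830 = -18837)
L(Q) = -52/3 (L(Q) = (1/3)*(-52) = -52/3)
(L(44) + M) - 4860 = (-52/3 - 18837) - 4860 = -56563/3 - 4860 = -71143/3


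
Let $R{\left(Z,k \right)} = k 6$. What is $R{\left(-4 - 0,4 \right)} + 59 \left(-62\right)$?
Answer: $-3634$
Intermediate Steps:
$R{\left(Z,k \right)} = 6 k$
$R{\left(-4 - 0,4 \right)} + 59 \left(-62\right) = 6 \cdot 4 + 59 \left(-62\right) = 24 - 3658 = -3634$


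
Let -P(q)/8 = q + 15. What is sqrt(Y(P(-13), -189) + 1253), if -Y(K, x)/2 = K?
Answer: sqrt(1285) ≈ 35.847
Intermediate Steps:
P(q) = -120 - 8*q (P(q) = -8*(q + 15) = -8*(15 + q) = -120 - 8*q)
Y(K, x) = -2*K
sqrt(Y(P(-13), -189) + 1253) = sqrt(-2*(-120 - 8*(-13)) + 1253) = sqrt(-2*(-120 + 104) + 1253) = sqrt(-2*(-16) + 1253) = sqrt(32 + 1253) = sqrt(1285)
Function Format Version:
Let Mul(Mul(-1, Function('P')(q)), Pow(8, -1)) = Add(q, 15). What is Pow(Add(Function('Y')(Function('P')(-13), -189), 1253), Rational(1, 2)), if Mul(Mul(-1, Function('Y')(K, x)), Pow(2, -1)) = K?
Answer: Pow(1285, Rational(1, 2)) ≈ 35.847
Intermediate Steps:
Function('P')(q) = Add(-120, Mul(-8, q)) (Function('P')(q) = Mul(-8, Add(q, 15)) = Mul(-8, Add(15, q)) = Add(-120, Mul(-8, q)))
Function('Y')(K, x) = Mul(-2, K)
Pow(Add(Function('Y')(Function('P')(-13), -189), 1253), Rational(1, 2)) = Pow(Add(Mul(-2, Add(-120, Mul(-8, -13))), 1253), Rational(1, 2)) = Pow(Add(Mul(-2, Add(-120, 104)), 1253), Rational(1, 2)) = Pow(Add(Mul(-2, -16), 1253), Rational(1, 2)) = Pow(Add(32, 1253), Rational(1, 2)) = Pow(1285, Rational(1, 2))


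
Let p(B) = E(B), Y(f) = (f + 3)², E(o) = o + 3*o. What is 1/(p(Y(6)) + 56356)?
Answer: 1/56680 ≈ 1.7643e-5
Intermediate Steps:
E(o) = 4*o
Y(f) = (3 + f)²
p(B) = 4*B
1/(p(Y(6)) + 56356) = 1/(4*(3 + 6)² + 56356) = 1/(4*9² + 56356) = 1/(4*81 + 56356) = 1/(324 + 56356) = 1/56680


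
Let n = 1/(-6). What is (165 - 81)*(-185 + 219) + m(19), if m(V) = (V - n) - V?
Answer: 17137/6 ≈ 2856.2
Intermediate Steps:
n = -⅙ ≈ -0.16667
m(V) = ⅙ (m(V) = (V - 1*(-⅙)) - V = (V + ⅙) - V = (⅙ + V) - V = ⅙)
(165 - 81)*(-185 + 219) + m(19) = (165 - 81)*(-185 + 219) + ⅙ = 84*34 + ⅙ = 2856 + ⅙ = 17137/6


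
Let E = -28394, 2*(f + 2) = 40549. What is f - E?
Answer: 97333/2 ≈ 48667.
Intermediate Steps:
f = 40545/2 (f = -2 + (1/2)*40549 = -2 + 40549/2 = 40545/2 ≈ 20273.)
f - E = 40545/2 - 1*(-28394) = 40545/2 + 28394 = 97333/2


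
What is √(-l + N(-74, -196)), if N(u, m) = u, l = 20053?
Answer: I*√20127 ≈ 141.87*I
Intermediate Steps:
√(-l + N(-74, -196)) = √(-1*20053 - 74) = √(-20053 - 74) = √(-20127) = I*√20127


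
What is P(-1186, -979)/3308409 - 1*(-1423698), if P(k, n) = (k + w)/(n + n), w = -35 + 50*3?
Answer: 1024724799039203/719762758 ≈ 1.4237e+6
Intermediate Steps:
w = 115 (w = -35 + 150 = 115)
P(k, n) = (115 + k)/(2*n) (P(k, n) = (k + 115)/(n + n) = (115 + k)/((2*n)) = (115 + k)*(1/(2*n)) = (115 + k)/(2*n))
P(-1186, -979)/3308409 - 1*(-1423698) = ((½)*(115 - 1186)/(-979))/3308409 - 1*(-1423698) = ((½)*(-1/979)*(-1071))*(1/3308409) + 1423698 = (1071/1958)*(1/3308409) + 1423698 = 119/719762758 + 1423698 = 1024724799039203/719762758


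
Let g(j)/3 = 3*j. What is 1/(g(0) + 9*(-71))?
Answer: -1/639 ≈ -0.0015649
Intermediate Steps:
g(j) = 9*j (g(j) = 3*(3*j) = 9*j)
1/(g(0) + 9*(-71)) = 1/(9*0 + 9*(-71)) = 1/(0 - 639) = 1/(-639) = -1/639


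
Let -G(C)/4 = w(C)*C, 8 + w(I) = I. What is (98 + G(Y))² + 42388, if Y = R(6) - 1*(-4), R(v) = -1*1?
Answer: 67352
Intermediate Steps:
w(I) = -8 + I
R(v) = -1
Y = 3 (Y = -1 - 1*(-4) = -1 + 4 = 3)
G(C) = -4*C*(-8 + C) (G(C) = -4*(-8 + C)*C = -4*C*(-8 + C))
(98 + G(Y))² + 42388 = (98 + 4*3*(8 - 1*3))² + 42388 = (98 + 4*3*(8 - 3))² + 42388 = (98 + 4*3*5)² + 42388 = (98 + 60)² + 42388 = 158² + 42388 = 24964 + 42388 = 67352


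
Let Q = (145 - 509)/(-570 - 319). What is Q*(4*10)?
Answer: 2080/127 ≈ 16.378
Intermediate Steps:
Q = 52/127 (Q = -364/(-889) = -364*(-1/889) = 52/127 ≈ 0.40945)
Q*(4*10) = 52*(4*10)/127 = (52/127)*40 = 2080/127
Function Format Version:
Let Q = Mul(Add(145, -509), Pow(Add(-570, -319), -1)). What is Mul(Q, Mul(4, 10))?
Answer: Rational(2080, 127) ≈ 16.378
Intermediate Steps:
Q = Rational(52, 127) (Q = Mul(-364, Pow(-889, -1)) = Mul(-364, Rational(-1, 889)) = Rational(52, 127) ≈ 0.40945)
Mul(Q, Mul(4, 10)) = Mul(Rational(52, 127), Mul(4, 10)) = Mul(Rational(52, 127), 40) = Rational(2080, 127)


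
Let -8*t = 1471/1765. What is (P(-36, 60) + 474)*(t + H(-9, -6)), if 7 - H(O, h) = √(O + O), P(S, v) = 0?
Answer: 23076453/7060 - 1422*I*√2 ≈ 3268.6 - 2011.0*I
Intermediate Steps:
t = -1471/14120 (t = -1471/(8*1765) = -⅛*1471/1765 = -1471/14120 ≈ -0.10418)
H(O, h) = 7 - √2*√O (H(O, h) = 7 - √(O + O) = 7 - √(2*O) = 7 - √2*√O)
(P(-36, 60) + 474)*(t + H(-9, -6)) = (0 + 474)*(-1471/14120 + (7 - √2*√(-9))) = 474*(-1471/14120 + (7 - √2*3*I)) = 474*(-1471/14120 + (7 - 3*I*√2)) = 474*(97369/14120 - 3*I*√2) = 23076453/7060 - 1422*I*√2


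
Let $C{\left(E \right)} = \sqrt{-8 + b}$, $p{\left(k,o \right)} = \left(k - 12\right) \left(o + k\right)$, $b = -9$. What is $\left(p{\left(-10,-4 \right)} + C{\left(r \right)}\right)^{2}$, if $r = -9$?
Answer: $\left(308 + i \sqrt{17}\right)^{2} \approx 94847.0 + 2539.8 i$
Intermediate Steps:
$p{\left(k,o \right)} = \left(-12 + k\right) \left(k + o\right)$
$C{\left(E \right)} = i \sqrt{17}$ ($C{\left(E \right)} = \sqrt{-8 - 9} = \sqrt{-17} = i \sqrt{17}$)
$\left(p{\left(-10,-4 \right)} + C{\left(r \right)}\right)^{2} = \left(\left(\left(-10\right)^{2} - -120 - -48 - -40\right) + i \sqrt{17}\right)^{2} = \left(\left(100 + 120 + 48 + 40\right) + i \sqrt{17}\right)^{2} = \left(308 + i \sqrt{17}\right)^{2}$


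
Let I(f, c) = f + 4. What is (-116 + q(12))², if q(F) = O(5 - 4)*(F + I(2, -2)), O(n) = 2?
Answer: 6400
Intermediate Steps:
I(f, c) = 4 + f
q(F) = 12 + 2*F (q(F) = 2*(F + (4 + 2)) = 2*(F + 6) = 2*(6 + F) = 12 + 2*F)
(-116 + q(12))² = (-116 + (12 + 2*12))² = (-116 + (12 + 24))² = (-116 + 36)² = (-80)² = 6400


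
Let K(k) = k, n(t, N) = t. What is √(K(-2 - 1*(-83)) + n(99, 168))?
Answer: 6*√5 ≈ 13.416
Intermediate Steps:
√(K(-2 - 1*(-83)) + n(99, 168)) = √((-2 - 1*(-83)) + 99) = √((-2 + 83) + 99) = √(81 + 99) = √180 = 6*√5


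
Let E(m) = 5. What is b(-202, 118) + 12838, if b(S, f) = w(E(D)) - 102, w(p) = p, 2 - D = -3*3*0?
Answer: 12741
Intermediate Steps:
D = 2 (D = 2 - (-3*3)*0 = 2 - (-9)*0 = 2 - 1*0 = 2 + 0 = 2)
b(S, f) = -97 (b(S, f) = 5 - 102 = -97)
b(-202, 118) + 12838 = -97 + 12838 = 12741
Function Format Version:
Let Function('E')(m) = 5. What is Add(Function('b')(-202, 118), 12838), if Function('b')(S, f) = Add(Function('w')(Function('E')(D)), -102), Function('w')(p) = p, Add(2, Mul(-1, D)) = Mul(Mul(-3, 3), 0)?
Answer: 12741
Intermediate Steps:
D = 2 (D = Add(2, Mul(-1, Mul(Mul(-3, 3), 0))) = Add(2, Mul(-1, Mul(-9, 0))) = Add(2, Mul(-1, 0)) = Add(2, 0) = 2)
Function('b')(S, f) = -97 (Function('b')(S, f) = Add(5, -102) = -97)
Add(Function('b')(-202, 118), 12838) = Add(-97, 12838) = 12741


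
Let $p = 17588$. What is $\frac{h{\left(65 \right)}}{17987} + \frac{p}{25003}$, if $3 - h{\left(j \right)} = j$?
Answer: $\frac{314805170}{449728961} \approx 0.69999$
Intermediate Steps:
$h{\left(j \right)} = 3 - j$
$\frac{h{\left(65 \right)}}{17987} + \frac{p}{25003} = \frac{3 - 65}{17987} + \frac{17588}{25003} = \left(3 - 65\right) \frac{1}{17987} + 17588 \cdot \frac{1}{25003} = \left(-62\right) \frac{1}{17987} + \frac{17588}{25003} = - \frac{62}{17987} + \frac{17588}{25003} = \frac{314805170}{449728961}$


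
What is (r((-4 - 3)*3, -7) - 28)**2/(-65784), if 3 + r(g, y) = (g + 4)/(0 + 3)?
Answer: -3025/148014 ≈ -0.020437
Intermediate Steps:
r(g, y) = -5/3 + g/3 (r(g, y) = -3 + (g + 4)/(0 + 3) = -3 + (4 + g)/3 = -3 + (4 + g)*(1/3) = -3 + (4/3 + g/3) = -5/3 + g/3)
(r((-4 - 3)*3, -7) - 28)**2/(-65784) = ((-5/3 + ((-4 - 3)*3)/3) - 28)**2/(-65784) = ((-5/3 + (-7*3)/3) - 28)**2*(-1/65784) = ((-5/3 + (1/3)*(-21)) - 28)**2*(-1/65784) = ((-5/3 - 7) - 28)**2*(-1/65784) = (-26/3 - 28)**2*(-1/65784) = (-110/3)**2*(-1/65784) = (12100/9)*(-1/65784) = -3025/148014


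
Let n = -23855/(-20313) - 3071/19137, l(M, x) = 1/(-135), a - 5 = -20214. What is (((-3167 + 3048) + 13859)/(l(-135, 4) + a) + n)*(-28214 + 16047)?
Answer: -359151520718014447/88378256751858 ≈ -4063.8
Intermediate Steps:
a = -20209 (a = 5 - 20214 = -20209)
l(M, x) = -1/135
n = 131377304/129576627 (n = -23855*(-1/20313) - 3071*1/19137 = 23855/20313 - 3071/19137 = 131377304/129576627 ≈ 1.0139)
(((-3167 + 3048) + 13859)/(l(-135, 4) + a) + n)*(-28214 + 16047) = (((-3167 + 3048) + 13859)/(-1/135 - 20209) + 131377304/129576627)*(-28214 + 16047) = ((-119 + 13859)/(-2728216/135) + 131377304/129576627)*(-12167) = (13740*(-135/2728216) + 131377304/129576627)*(-12167) = (-463725/682054 + 131377304/129576627)*(-12167) = (29518494346841/88378256751858)*(-12167) = -359151520718014447/88378256751858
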